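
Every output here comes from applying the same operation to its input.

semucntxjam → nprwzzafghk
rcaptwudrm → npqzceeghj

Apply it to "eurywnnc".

The transformation: sort the characters into alphabetical order, then shift every letter 13 places forward in the alphabet (wrapping around) — i.e. ROT13.
Applying both steps to "eurywnnc": "cennruwy", then "praaehjl".

praaehjl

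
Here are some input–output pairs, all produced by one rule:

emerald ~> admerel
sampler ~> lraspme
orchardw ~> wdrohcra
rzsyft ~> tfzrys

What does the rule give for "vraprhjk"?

kjrvpahr

In each case the input is transformed by: swap each adjacent pair of characters (1↔2, 3↔4, ...), then move the last 2 characters to the front (rotate right by 2).
For "vraprhjk" the result is "kjrvpahr".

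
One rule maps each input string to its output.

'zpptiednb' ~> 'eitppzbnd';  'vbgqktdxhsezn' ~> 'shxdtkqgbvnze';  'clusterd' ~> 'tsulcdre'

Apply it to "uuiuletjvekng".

What's happening: reverse the string, then move the first 3 characters to the end (rotate left by 3).
For "uuiuletjvekng", step one produces "gnkevjteluiuu"; step two turns that into "evjteluiuugnk".

evjteluiuugnk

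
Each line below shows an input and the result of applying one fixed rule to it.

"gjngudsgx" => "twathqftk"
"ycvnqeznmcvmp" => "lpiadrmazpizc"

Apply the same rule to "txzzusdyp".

The transformation: shift every letter 13 places forward in the alphabet (wrapping around) — i.e. ROT13.
Applying that to "txzzusdyp" gives "gkmmhfqlc".

gkmmhfqlc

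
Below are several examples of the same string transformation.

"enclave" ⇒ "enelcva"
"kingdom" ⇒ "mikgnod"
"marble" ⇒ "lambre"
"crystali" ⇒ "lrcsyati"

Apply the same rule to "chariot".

thcraoi

Each output is the input with this applied: swap each adjacent pair of characters (1↔2, 3↔4, ...), then move the last character to the front.
"chariot" → "hcraoit" → "thcraoi".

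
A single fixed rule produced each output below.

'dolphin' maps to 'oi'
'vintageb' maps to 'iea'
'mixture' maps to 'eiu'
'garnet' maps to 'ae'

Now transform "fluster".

What's happening: take characters alternately from the front and the back (1st, last, 2nd, 2nd-last, ...), then keep only the vowels.
Applying both steps to "fluster": "frleuts", then "eu".

eu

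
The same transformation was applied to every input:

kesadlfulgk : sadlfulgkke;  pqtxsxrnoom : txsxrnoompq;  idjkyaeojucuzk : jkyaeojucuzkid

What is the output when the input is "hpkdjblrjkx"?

kdjblrjkxhp

Rule — move the first 2 characters to the end (rotate left by 2).
Applying that to "hpkdjblrjkx" gives "kdjblrjkxhp".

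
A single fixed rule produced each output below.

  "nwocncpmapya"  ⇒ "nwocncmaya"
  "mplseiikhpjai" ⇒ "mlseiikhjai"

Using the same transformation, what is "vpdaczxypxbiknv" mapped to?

vdaczxyxbiknv

In each case the input is transformed by: remove every "p".
Doing the same to "vpdaczxypxbiknv": "vdaczxyxbiknv".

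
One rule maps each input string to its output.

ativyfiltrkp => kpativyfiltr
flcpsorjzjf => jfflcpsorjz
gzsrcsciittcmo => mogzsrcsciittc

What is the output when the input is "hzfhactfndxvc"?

vchzfhactfndx

What's happening: move the last 2 characters to the front (rotate right by 2).
For "hzfhactfndxvc" the result is "vchzfhactfndx".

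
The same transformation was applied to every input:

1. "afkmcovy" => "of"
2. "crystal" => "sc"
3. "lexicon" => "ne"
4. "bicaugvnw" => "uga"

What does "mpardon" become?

Rule — sort the characters into reverse alphabetical order, then keep one character in every 3, starting at position 3 (positions 3rd, 6th, 9th, ...).
Doing the same to "mpardon": "od".

od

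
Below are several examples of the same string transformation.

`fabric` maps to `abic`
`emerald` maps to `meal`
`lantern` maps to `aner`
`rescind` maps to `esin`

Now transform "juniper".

In each case the input is transformed by: double every character, then keep one character in every 3, starting at position 3 (positions 3rd, 6th, 9th, ...).
Applying both steps to "juniper": "jjuunniippeerr", then "unpe".

unpe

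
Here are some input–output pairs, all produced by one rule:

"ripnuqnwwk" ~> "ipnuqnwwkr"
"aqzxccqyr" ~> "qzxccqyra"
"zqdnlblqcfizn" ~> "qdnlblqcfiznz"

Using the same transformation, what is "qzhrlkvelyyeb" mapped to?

zhrlkvelyyebq

Looking at the pairs, the operation is to move the first character to the end.
On "qzhrlkvelyyeb" that produces "zhrlkvelyyebq".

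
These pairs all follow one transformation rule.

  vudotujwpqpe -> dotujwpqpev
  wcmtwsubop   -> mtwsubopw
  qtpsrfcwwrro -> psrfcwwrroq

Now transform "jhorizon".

The transformation: move the first character to the end, then delete the first character.
Starting from "jhorizon": after the first operation, "horizonj"; after the second, "orizonj".

orizonj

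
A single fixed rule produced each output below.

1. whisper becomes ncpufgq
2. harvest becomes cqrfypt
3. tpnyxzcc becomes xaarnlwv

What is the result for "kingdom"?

bmkigle

Each output is the input with this applied: move the last 3 characters to the front (rotate right by 3), then shift every letter 2 places backward in the alphabet (wrapping around).
For "kingdom", step one produces "domking"; step two turns that into "bmkigle".
(Check on "whisper": → "perwhis" → "ncpufgq" ✓)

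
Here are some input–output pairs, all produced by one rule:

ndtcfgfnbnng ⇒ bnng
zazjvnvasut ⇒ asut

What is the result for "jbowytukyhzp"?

yhzp

The pattern: keep only the last 4 characters.
On "jbowytukyhzp" that produces "yhzp".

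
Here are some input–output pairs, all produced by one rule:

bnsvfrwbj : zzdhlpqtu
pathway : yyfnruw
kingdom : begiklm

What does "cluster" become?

The rule is to sort the characters into alphabetical order, then shift every letter 2 places backward in the alphabet (wrapping around).
Applying both steps to "cluster": "celrstu", then "acjpqrs".

acjpqrs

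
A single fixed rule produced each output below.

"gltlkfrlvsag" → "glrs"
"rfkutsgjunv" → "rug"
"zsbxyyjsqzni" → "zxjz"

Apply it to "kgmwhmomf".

The pattern: delete the last 2 characters, then keep one character in every 3, starting at position 1 (positions 1st, 4th, 7th, ...).
For "kgmwhmomf", step one produces "kgmwhmo"; step two turns that into "kwo".

kwo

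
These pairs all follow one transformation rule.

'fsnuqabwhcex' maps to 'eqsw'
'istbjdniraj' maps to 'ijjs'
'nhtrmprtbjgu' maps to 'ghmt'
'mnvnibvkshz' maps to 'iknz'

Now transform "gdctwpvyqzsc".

The transformation: keep one character in every 3, starting at position 2 (positions 2nd, 5th, 8th, ...), then sort the characters into alphabetical order.
On "gdctwpvyqzsc": the first step gives "dwys", and the second then gives "dswy".
(Check on "mnvnibvkshz": → "nikz" → "iknz" ✓)

dswy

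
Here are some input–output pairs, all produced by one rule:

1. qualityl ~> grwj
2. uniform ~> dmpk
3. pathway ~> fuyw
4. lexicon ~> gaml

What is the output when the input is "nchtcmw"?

Rule — shift every letter 2 places backward in the alphabet (wrapping around), then keep only the last 4 characters.
Working it through for "nchtcmw": intermediate "lafraku", final "raku".

raku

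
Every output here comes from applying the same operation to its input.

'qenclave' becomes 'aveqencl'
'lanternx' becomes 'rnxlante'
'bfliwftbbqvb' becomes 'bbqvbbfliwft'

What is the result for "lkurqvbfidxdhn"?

idxdhnlkurqvbf

In each case the input is transformed by: swap the front and back halves of the string, then move the first character to the end.
Applying both steps to "lkurqvbfidxdhn": "fidxdhnlkurqvb", then "idxdhnlkurqvbf".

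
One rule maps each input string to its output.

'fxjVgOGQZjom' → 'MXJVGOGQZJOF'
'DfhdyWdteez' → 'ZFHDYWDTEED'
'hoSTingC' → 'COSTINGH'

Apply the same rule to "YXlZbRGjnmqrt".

TXLZBRGJNMQRY

In each case the input is transformed by: swap the first and last characters, then convert every letter to uppercase.
Applying both steps to "YXlZbRGjnmqrt": "tXlZbRGjnmqrY", then "TXLZBRGJNMQRY".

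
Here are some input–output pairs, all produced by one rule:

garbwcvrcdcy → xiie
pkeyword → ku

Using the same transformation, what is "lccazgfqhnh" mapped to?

imn

Rule — keep one character in every 3, starting at position 3 (positions 3rd, 6th, 9th, ...), then shift every letter 6 places forward in the alphabet (wrapping around).
For "lccazgfqhnh", step one produces "cgh"; step two turns that into "imn".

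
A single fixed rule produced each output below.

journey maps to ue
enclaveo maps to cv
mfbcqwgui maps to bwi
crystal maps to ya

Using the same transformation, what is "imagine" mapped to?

Each output is the input with this applied: keep one character in every 3, starting at position 3 (positions 3rd, 6th, 9th, ...).
On "imagine" that produces "an".

an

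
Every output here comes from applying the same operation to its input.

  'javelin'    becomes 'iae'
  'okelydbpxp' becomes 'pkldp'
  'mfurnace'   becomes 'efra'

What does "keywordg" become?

The rule is to keep every other character starting from the second (positions 2nd, 4th, 6th, ...), then move the last character to the front.
Working it through for "keywordg": intermediate "ewrg", final "gewr".

gewr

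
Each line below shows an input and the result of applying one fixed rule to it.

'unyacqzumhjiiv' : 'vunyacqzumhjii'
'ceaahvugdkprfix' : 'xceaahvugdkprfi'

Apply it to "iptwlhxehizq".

Each output is the input with this applied: move the last character to the front.
Applying that to "iptwlhxehizq" gives "qiptwlhxehiz".

qiptwlhxehiz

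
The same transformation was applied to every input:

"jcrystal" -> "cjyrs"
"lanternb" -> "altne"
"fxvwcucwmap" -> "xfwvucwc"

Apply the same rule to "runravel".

urrna

The transformation: delete the last 3 characters, then swap each adjacent pair of characters (1↔2, 3↔4, ...).
Applying both steps to "runravel": "runra", then "urrna".
(Check on "fxvwcucwmap": → "fxvwcucw" → "xfwvucwc" ✓)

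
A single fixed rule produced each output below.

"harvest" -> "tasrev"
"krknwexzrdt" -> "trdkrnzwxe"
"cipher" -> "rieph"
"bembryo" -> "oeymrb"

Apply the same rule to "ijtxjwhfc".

cjfthxwj

The rule is to take characters alternately from the front and the back (1st, last, 2nd, 2nd-last, ...), then delete the first character.
Starting from "ijtxjwhfc": after the first operation, "icjfthxwj"; after the second, "cjfthxwj".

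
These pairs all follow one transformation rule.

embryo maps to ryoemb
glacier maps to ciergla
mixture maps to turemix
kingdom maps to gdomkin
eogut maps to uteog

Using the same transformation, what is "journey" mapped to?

rneyjou

Each output is the input with this applied: move the first 3 characters to the end (rotate left by 3).
Applying that to "journey" gives "rneyjou".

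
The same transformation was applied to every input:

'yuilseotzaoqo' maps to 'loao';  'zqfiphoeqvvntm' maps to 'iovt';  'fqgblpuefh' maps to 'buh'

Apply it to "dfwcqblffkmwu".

The rule is to delete the first 3 characters, then keep one character in every 3, starting at position 1 (positions 1st, 4th, 7th, ...).
Applying both steps to "dfwcqblffkmwu": "cqblffkmwu", then "clku".

clku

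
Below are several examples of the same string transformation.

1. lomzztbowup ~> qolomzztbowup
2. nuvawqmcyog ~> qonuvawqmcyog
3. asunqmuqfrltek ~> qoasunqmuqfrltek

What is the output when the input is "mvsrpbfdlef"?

qomvsrpbfdlef

In each case the input is transformed by: prepend "qo".
"mvsrpbfdlef" → "qomvsrpbfdlef".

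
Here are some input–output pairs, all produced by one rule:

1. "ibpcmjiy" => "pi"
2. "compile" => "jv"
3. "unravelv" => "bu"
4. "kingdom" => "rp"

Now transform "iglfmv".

pn

Each output is the input with this applied: shift every letter 7 places forward in the alphabet (wrapping around), then keep only the first 2 characters.
Applying that to "iglfmv" gives "pn".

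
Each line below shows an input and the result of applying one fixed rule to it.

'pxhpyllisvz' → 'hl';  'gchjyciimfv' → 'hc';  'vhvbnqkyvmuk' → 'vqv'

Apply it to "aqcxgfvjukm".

Each output is the input with this applied: delete the last 3 characters, then keep one character in every 3, starting at position 3 (positions 3rd, 6th, 9th, ...).
"aqcxgfvjukm" → "aqcxgfvj" → "cf".

cf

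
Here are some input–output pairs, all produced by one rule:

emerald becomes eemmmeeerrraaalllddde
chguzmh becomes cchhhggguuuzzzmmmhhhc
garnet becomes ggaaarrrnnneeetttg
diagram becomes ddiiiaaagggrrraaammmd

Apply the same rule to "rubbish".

rruuubbbbbbiiissshhhr

Each output is the input with this applied: repeat every character 3 times, then move the first character to the end.
Working it through for "rubbish": intermediate "rrruuubbbbbbiiissshhh", final "rruuubbbbbbiiissshhhr".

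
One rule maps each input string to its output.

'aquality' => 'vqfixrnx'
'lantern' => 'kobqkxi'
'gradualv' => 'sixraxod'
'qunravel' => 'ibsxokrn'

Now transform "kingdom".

jladkfh

Each output is the input with this applied: shift every letter 3 places backward in the alphabet (wrapping around), then reverse the string.
Working it through for "kingdom": intermediate "hfkdalj", final "jladkfh".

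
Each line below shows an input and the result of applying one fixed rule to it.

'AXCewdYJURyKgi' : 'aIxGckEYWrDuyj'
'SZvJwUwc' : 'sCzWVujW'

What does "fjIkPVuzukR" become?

What's happening: flip the case of every letter, then take characters alternately from the front and the back (1st, last, 2nd, 2nd-last, ...).
On "fjIkPVuzukR": the first step gives "FJiKpvUZUKr", and the second then gives "FrJKiUKZpUv".

FrJKiUKZpUv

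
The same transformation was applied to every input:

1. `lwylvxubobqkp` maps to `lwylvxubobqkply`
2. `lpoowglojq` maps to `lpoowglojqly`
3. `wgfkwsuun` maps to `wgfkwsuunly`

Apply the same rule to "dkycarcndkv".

dkycarcndkvly

The transformation: append "ly".
On "dkycarcndkv" that produces "dkycarcndkvly".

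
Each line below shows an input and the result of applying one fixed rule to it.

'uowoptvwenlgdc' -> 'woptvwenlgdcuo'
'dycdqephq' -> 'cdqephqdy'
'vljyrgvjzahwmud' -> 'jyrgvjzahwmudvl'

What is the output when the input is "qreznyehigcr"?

The transformation: move the first 2 characters to the end (rotate left by 2).
For "qreznyehigcr" the result is "eznyehigcrqr".

eznyehigcrqr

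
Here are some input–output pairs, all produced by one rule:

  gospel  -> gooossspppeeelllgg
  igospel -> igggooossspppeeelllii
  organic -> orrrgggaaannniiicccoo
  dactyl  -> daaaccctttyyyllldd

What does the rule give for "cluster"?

cllluuusssttteeerrrcc

The pattern: repeat every character 3 times, then move the first 2 characters to the end (rotate left by 2).
Applying both steps to "cluster": "cccllluuusssttteeerrr", then "cllluuusssttteeerrrcc".
(Check on "organic": → "ooorrrgggaaannniiiccc" → "orrrgggaaannniiicccoo" ✓)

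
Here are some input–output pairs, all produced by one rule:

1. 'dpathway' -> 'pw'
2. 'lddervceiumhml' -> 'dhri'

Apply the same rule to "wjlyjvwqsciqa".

jijq

What's happening: take characters alternately from the front and the back (1st, last, 2nd, 2nd-last, ...), then keep one character in every 3, starting at position 3 (positions 3rd, 6th, 9th, ...).
"wjlyjvwqsciqa" → "wajqliycjsvqw" → "jijq".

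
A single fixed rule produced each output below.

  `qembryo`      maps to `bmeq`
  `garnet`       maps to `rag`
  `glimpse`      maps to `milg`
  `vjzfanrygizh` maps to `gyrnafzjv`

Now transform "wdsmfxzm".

fmsdw

Each output is the input with this applied: reverse the string, then delete the first 3 characters.
On "wdsmfxzm": the first step gives "mzxfmsdw", and the second then gives "fmsdw".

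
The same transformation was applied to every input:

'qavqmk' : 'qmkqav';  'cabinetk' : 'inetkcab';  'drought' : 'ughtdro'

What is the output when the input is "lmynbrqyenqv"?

nbrqyenqvlmy

What's happening: move the first 3 characters to the end (rotate left by 3).
For "lmynbrqyenqv" the result is "nbrqyenqvlmy".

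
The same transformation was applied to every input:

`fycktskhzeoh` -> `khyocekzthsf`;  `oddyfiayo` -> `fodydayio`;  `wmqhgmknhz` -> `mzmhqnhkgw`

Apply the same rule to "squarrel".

Looking at the pairs, the operation is to take characters alternately from the front and the back (1st, last, 2nd, 2nd-last, ...), then swap the first and last characters.
On "squarrel" that produces "rlqeuras".

rlqeuras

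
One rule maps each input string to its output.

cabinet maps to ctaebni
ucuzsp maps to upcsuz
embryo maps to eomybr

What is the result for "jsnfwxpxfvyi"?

jisynvffwxxp

The rule is to take characters alternately from the front and the back (1st, last, 2nd, 2nd-last, ...).
Doing the same to "jsnfwxpxfvyi": "jisynvffwxxp".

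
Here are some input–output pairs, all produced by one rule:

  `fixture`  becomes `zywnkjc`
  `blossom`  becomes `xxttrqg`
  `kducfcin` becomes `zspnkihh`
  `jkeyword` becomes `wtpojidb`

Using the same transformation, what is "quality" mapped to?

In each case the input is transformed by: shift every letter 5 places forward in the alphabet (wrapping around), then sort the characters into reverse alphabetical order.
For "quality", step one produces "vzfqnyd"; step two turns that into "zyvqnfd".
(Check on "blossom": → "gqtxxtr" → "xxttrqg" ✓)

zyvqnfd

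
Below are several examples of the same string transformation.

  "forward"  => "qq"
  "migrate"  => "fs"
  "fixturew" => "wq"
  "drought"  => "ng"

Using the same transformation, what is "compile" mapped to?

The transformation: shift every letter 1 place backward in the alphabet (wrapping around), then keep one character in every 3, starting at position 3 (positions 3rd, 6th, 9th, ...).
Applying that to "compile" gives "lk".

lk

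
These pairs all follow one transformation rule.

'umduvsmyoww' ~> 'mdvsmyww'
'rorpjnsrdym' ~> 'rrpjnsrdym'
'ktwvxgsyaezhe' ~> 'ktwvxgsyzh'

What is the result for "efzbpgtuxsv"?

The rule is to remove every vowel.
So "efzbpgtuxsv" becomes "fzbpgtxsv".

fzbpgtxsv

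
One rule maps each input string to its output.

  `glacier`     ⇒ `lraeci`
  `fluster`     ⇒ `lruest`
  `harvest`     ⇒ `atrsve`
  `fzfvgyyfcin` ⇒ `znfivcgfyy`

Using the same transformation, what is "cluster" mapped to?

lruest

The transformation: delete the first character, then take characters alternately from the front and the back (1st, last, 2nd, 2nd-last, ...).
"cluster" → "luster" → "lruest".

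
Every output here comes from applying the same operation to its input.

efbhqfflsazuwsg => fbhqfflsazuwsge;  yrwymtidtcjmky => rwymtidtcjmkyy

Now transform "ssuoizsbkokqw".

suoizsbkokqws

Each output is the input with this applied: move the first character to the end.
For "ssuoizsbkokqw" the result is "suoizsbkokqws".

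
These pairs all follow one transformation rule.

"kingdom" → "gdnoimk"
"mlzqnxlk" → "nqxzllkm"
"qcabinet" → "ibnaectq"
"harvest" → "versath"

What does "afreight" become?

In each case the input is transformed by: take characters alternately from the front and the back (1st, last, 2nd, 2nd-last, ...), then reverse the string.
Starting from "afreight": after the first operation, "atfhrgei"; after the second, "iegrhfta".
(Check on "mlzqnxlk": → "mkllzxqn" → "nqxzllkm" ✓)

iegrhfta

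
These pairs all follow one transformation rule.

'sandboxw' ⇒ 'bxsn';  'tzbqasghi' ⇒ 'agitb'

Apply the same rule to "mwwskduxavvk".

Looking at the pairs, the operation is to keep every other character starting from the first (positions 1st, 3rd, 5th, ...), then move the first 2 characters to the end (rotate left by 2).
Working it through for "mwwskduxavvk": intermediate "mwkuav", final "kuavmw".

kuavmw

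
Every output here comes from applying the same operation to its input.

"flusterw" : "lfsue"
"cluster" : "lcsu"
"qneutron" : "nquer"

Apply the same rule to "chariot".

Each output is the input with this applied: swap each adjacent pair of characters (1↔2, 3↔4, ...), then delete the last 3 characters.
On "chariot": the first step gives "hcraoit", and the second then gives "hcra".

hcra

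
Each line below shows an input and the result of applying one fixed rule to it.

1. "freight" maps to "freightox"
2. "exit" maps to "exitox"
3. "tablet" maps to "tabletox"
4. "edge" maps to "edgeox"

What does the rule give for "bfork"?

bforkox

The pattern: append "ox".
On "bfork" that produces "bforkox".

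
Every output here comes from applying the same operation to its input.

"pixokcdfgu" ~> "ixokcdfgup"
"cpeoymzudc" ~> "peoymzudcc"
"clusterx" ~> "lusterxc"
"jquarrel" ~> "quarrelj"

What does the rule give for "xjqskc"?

jqskcx

Rule — move the first character to the end.
Doing the same to "xjqskc": "jqskcx".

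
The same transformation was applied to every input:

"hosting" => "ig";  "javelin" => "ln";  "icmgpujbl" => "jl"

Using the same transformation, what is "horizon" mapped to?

zn

Rule — swap each adjacent pair of characters (1↔2, 3↔4, ...), then keep only the last 2 characters.
On "horizon": the first step gives "ohirozn", and the second then gives "zn".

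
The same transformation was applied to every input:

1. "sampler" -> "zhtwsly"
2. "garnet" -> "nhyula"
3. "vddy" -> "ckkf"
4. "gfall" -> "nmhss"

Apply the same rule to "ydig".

The transformation: shift every letter 7 places forward in the alphabet (wrapping around).
On "ydig" that produces "fkpn".

fkpn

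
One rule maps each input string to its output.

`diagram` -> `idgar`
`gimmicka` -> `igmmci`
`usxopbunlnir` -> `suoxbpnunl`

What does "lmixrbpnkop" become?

The transformation: delete the last 2 characters, then swap each adjacent pair of characters (1↔2, 3↔4, ...).
Working it through for "lmixrbpnkop": intermediate "lmixrbpnk", final "mlxibrnpk".

mlxibrnpk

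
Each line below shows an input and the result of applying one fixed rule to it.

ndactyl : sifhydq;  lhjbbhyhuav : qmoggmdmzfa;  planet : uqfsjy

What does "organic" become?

twlfsnh

The rule is to shift every letter 5 places forward in the alphabet (wrapping around).
"organic" → "twlfsnh".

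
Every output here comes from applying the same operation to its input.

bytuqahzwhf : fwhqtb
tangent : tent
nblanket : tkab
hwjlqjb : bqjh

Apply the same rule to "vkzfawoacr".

rawfk

In each case the input is transformed by: reverse the string, then keep every other character starting from the first (positions 1st, 3rd, 5th, ...).
For "vkzfawoacr", step one produces "rcaowafzkv"; step two turns that into "rawfk".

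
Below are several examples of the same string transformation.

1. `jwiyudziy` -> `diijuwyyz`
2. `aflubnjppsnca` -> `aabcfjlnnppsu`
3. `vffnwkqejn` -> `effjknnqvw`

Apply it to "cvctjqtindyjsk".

What's happening: sort the characters into alphabetical order.
Applying that to "cvctjqtindyjsk" gives "ccdijjknqsttvy".

ccdijjknqsttvy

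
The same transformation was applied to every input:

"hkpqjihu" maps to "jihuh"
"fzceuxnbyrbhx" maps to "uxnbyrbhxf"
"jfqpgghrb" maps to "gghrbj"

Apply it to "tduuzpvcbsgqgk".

zpvcbsgqgkt

The pattern: move the first character to the end, then delete the first 3 characters.
Applying both steps to "tduuzpvcbsgqgk": "duuzpvcbsgqgkt", then "zpvcbsgqgkt".
(Check on "hkpqjihu": → "kpqjihuh" → "jihuh" ✓)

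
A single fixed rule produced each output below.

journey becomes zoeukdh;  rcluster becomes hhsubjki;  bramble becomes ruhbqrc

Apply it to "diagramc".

tsycqqwh

The rule is to take characters alternately from the front and the back (1st, last, 2nd, 2nd-last, ...), then shift every letter 10 places backward in the alphabet (wrapping around).
"diagramc" → "dcimaagr" → "tsycqqwh".
(Check on "rcluster": → "rrceltus" → "hhsubjki" ✓)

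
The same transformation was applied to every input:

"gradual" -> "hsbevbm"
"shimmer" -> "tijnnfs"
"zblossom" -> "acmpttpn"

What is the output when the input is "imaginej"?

jnbhjofk

What's happening: shift every letter 1 place forward in the alphabet (wrapping around).
On "imaginej" that produces "jnbhjofk".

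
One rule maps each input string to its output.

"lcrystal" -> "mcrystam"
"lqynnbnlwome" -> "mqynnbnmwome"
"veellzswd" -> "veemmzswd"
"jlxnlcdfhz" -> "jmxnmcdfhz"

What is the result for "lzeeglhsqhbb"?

The transformation: replace every "l" with "m".
On "lzeeglhsqhbb" that produces "mzeegmhsqhbb".

mzeegmhsqhbb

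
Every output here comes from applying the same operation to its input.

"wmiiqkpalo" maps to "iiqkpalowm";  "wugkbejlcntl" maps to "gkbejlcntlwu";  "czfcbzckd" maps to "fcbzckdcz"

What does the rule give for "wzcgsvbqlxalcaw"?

cgsvbqlxalcawwz

What's happening: move the first 2 characters to the end (rotate left by 2).
"wzcgsvbqlxalcaw" → "cgsvbqlxalcawwz".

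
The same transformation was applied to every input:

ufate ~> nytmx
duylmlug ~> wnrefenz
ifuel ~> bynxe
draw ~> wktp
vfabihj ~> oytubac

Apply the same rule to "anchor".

The rule is to shift every letter 7 places backward in the alphabet (wrapping around).
"anchor" → "tgvahk".

tgvahk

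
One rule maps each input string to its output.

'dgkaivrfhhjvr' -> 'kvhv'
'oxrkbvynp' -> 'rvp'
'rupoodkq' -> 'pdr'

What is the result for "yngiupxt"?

gpy

In each case the input is transformed by: move the first character to the end, then keep one character in every 3, starting at position 2 (positions 2nd, 5th, 8th, ...).
On "yngiupxt": the first step gives "ngiupxty", and the second then gives "gpy".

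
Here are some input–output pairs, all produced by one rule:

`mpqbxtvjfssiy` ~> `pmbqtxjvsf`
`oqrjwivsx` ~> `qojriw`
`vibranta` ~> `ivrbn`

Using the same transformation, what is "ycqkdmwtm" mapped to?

The rule is to swap each adjacent pair of characters (1↔2, 3↔4, ...), then delete the last 3 characters.
On "ycqkdmwtm": the first step gives "cykqmdtwm", and the second then gives "cykqmd".
(Check on "vibranta": → "ivrbnaat" → "ivrbn" ✓)

cykqmd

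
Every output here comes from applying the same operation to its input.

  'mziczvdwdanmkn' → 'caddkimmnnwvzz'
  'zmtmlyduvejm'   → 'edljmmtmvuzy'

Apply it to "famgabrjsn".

aafbjgnmsr

The transformation: sort the characters into alphabetical order, then swap each adjacent pair of characters (1↔2, 3↔4, ...).
Applying that to "famgabrjsn" gives "aafbjgnmsr".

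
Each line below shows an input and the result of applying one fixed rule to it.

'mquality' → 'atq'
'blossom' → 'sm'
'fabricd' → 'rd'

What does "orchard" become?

hd

Looking at the pairs, the operation is to move the first 2 characters to the end (rotate left by 2), then keep one character in every 3, starting at position 2 (positions 2nd, 5th, 8th, ...).
"orchard" → "hd".
(Check on "blossom": → "ossombl" → "sm" ✓)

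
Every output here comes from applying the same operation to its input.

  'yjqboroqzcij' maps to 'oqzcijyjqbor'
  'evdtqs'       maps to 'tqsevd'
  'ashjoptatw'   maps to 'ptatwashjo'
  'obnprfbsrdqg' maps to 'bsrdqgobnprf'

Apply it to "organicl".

niclorga

In each case the input is transformed by: swap the front and back halves of the string.
"organicl" → "niclorga".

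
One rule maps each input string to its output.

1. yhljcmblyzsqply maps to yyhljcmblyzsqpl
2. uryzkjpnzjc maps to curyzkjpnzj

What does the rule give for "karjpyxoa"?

akarjpyxo

Rule — move the last character to the front.
For "karjpyxoa" the result is "akarjpyxo".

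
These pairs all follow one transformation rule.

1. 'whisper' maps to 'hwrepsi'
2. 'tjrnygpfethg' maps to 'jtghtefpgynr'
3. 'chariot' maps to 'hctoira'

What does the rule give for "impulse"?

mieslup

What's happening: move the first 2 characters to the end (rotate left by 2), then reverse the string.
Applying both steps to "impulse": "pulseim", then "mieslup".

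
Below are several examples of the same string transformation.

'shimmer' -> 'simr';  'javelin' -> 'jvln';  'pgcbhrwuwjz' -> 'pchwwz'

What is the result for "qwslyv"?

Looking at the pairs, the operation is to keep every other character starting from the first (positions 1st, 3rd, 5th, ...).
Applying that to "qwslyv" gives "qsy".

qsy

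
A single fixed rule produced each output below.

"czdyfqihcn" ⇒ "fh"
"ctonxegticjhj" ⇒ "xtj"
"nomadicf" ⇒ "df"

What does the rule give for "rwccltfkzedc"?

lkd

Looking at the pairs, the operation is to keep one character in every 3, starting at position 2 (positions 2nd, 5th, 8th, ...), then delete the first character.
Working it through for "rwccltfkzedc": intermediate "wlkd", final "lkd".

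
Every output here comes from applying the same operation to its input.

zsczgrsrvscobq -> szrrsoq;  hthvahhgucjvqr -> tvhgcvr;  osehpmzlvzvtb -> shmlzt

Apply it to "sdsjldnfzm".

djdfm

In each case the input is transformed by: keep every other character starting from the second (positions 2nd, 4th, 6th, ...).
For "sdsjldnfzm" the result is "djdfm".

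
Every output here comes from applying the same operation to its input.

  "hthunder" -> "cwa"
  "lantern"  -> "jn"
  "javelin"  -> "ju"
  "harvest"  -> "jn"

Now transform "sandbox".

jk

In each case the input is transformed by: keep one character in every 3, starting at position 2 (positions 2nd, 5th, 8th, ...), then shift every letter 9 places forward in the alphabet (wrapping around).
On "sandbox" that produces "jk".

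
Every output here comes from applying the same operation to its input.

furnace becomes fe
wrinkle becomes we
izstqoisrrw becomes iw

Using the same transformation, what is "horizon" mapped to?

In each case the input is transformed by: take characters alternately from the front and the back (1st, last, 2nd, 2nd-last, ...), then keep only the first 2 characters.
Applying both steps to "horizon": "hnoorzi", then "hn".
(Check on "furnace": → "feucran" → "fe" ✓)

hn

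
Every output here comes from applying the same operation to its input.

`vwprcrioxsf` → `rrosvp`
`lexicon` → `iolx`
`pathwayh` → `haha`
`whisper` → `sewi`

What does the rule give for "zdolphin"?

lhnd

The rule is to move the first 3 characters to the end (rotate left by 3), then keep every other character starting from the first (positions 1st, 3rd, 5th, ...).
Starting from "zdolphin": after the first operation, "lphinzdo"; after the second, "lhnd".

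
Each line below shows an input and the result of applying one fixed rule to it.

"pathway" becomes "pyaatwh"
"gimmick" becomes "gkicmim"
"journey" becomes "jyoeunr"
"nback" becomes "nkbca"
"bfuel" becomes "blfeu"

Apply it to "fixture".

feirxut

Each output is the input with this applied: take characters alternately from the front and the back (1st, last, 2nd, 2nd-last, ...).
For "fixture" the result is "feirxut".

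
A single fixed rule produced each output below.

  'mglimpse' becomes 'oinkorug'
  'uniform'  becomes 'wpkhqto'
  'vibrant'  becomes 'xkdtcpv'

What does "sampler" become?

Each output is the input with this applied: shift every letter 2 places forward in the alphabet (wrapping around).
Applying that to "sampler" gives "ucorngt".

ucorngt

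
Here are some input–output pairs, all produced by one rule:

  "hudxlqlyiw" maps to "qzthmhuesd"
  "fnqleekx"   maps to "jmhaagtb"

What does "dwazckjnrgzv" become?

In each case the input is transformed by: shift every letter 4 places backward in the alphabet (wrapping around), then move the first character to the end.
Doing the same to "dwazckjnrgzv": "swvygfjncvrz".

swvygfjncvrz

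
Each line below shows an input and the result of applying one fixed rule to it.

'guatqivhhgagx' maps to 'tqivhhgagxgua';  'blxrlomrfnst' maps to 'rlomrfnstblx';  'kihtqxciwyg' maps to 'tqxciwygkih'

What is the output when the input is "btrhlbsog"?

hlbsogbtr

The rule is to move the first 3 characters to the end (rotate left by 3).
So "btrhlbsog" becomes "hlbsogbtr".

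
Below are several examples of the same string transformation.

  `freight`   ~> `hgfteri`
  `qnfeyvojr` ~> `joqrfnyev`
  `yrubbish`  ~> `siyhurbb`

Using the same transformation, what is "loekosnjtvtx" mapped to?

tvlxeooknstj

What's happening: move the last 3 characters to the front (rotate right by 3), then swap each adjacent pair of characters (1↔2, 3↔4, ...).
"loekosnjtvtx" → "vtxloekosnjt" → "tvlxeooknstj".
(Check on "yrubbish": → "ishyrubb" → "siyhurbb" ✓)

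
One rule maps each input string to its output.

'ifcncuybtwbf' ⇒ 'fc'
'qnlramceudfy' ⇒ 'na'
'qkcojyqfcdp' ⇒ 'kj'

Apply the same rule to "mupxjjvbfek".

Each output is the input with this applied: keep one character in every 3, starting at position 2 (positions 2nd, 5th, 8th, ...), then keep only the first 2 characters.
Applying both steps to "mupxjjvbfek": "ujbk", then "uj".

uj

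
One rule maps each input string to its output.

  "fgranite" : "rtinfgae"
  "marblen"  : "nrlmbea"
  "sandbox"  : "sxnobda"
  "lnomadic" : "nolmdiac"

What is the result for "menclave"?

The pattern: sort the characters into reverse alphabetical order, then swap each adjacent pair of characters (1↔2, 3↔4, ...).
Applying that to "menclave" gives "nvlmeeac".
(Check on "lnomadic": → "onmlidca" → "nolmdiac" ✓)

nvlmeeac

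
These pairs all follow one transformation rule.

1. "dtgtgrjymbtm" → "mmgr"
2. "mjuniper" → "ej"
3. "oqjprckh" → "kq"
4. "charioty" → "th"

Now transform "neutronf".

ne

Rule — swap the front and back halves of the string, then keep one character in every 3, starting at position 3 (positions 3rd, 6th, 9th, ...).
For "neutronf", step one produces "ronfneut"; step two turns that into "ne".
(Check on "mjuniper": → "ipermjun" → "ej" ✓)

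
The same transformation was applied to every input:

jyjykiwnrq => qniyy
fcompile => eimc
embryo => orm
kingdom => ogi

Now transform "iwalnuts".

sulw

The transformation: keep every other character starting from the second (positions 2nd, 4th, 6th, ...), then reverse the string.
Working it through for "iwalnuts": intermediate "wlus", final "sulw".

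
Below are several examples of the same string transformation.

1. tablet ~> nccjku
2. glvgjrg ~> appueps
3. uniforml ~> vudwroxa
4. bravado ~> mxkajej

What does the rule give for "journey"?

What's happening: shift every letter 9 places forward in the alphabet (wrapping around), then move the last 2 characters to the front (rotate right by 2).
On "journey": the first step gives "sxdawnh", and the second then gives "nhsxdaw".

nhsxdaw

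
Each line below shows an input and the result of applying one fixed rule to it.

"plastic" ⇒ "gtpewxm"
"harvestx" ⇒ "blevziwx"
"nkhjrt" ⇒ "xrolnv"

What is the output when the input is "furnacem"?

Each output is the input with this applied: shift every letter 4 places forward in the alphabet (wrapping around), then move the last character to the front.
"furnacem" → "jyvregiq" → "qjyvregi".

qjyvregi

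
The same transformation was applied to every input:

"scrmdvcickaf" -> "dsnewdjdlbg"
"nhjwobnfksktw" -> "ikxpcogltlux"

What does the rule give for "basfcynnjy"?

btgdzookz

The transformation: delete the first character, then shift every letter 1 place forward in the alphabet (wrapping around).
Working it through for "basfcynnjy": intermediate "asfcynnjy", final "btgdzookz".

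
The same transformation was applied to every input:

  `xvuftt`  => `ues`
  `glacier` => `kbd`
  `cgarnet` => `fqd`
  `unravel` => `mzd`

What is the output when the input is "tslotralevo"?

Rule — keep every other character starting from the second (positions 2nd, 4th, 6th, ...), then shift every letter 1 place backward in the alphabet (wrapping around).
Starting from "tslotralevo": after the first operation, "sorlv"; after the second, "rnqku".
(Check on "glacier": → "lce" → "kbd" ✓)

rnqku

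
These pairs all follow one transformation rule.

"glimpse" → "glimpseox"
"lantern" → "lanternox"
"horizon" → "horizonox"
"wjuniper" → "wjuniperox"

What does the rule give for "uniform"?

uniformox

In each case the input is transformed by: append "ox".
So "uniform" becomes "uniformox".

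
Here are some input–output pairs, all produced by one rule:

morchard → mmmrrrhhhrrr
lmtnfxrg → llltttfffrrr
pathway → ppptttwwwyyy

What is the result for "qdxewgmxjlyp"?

What's happening: keep every other character starting from the first (positions 1st, 3rd, 5th, ...), then repeat every character 3 times.
Working it through for "qdxewgmxjlyp": intermediate "qxwmjy", final "qqqxxxwwwmmmjjjyyy".
(Check on "pathway": → "ptwy" → "ppptttwwwyyy" ✓)

qqqxxxwwwmmmjjjyyy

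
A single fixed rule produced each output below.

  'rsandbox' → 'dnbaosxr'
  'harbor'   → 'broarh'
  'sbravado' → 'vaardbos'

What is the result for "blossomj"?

ssoomljb

Looking at the pairs, the operation is to swap the front and back halves of the string, then take characters alternately from the front and the back (1st, last, 2nd, 2nd-last, ...).
Starting from "blossomj": after the first operation, "somjblos"; after the second, "ssoomljb".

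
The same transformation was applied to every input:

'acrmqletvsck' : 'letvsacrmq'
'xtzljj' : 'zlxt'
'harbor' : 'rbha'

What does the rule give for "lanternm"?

Each output is the input with this applied: delete the last 2 characters, then swap the front and back halves of the string.
For "lanternm", step one produces "lanter"; step two turns that into "terlan".

terlan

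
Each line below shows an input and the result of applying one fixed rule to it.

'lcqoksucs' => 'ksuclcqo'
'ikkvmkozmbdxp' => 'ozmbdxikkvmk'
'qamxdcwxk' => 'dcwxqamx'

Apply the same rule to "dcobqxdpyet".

xdpyedcobq

Rule — delete the last character, then swap the front and back halves of the string.
For "dcobqxdpyet", step one produces "dcobqxdpye"; step two turns that into "xdpyedcobq".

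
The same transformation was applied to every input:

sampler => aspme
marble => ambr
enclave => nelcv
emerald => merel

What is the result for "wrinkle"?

rwnil

Rule — swap each adjacent pair of characters (1↔2, 3↔4, ...), then delete the last 2 characters.
Working it through for "wrinkle": intermediate "rwnilke", final "rwnil".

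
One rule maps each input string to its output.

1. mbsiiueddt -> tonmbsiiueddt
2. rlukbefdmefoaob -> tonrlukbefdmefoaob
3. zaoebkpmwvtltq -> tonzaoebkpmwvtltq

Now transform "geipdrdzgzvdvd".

tongeipdrdzgzvdvd

The rule is to prepend "ton".
For "geipdrdzgzvdvd" the result is "tongeipdrdzgzvdvd".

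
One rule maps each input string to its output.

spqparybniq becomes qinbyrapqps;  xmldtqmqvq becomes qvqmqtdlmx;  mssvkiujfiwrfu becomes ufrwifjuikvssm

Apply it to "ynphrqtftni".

The pattern: reverse the string.
Applying that to "ynphrqtftni" gives "intftqrhpny".

intftqrhpny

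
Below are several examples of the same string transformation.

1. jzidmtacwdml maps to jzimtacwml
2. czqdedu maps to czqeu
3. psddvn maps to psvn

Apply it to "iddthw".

ithw

In each case the input is transformed by: remove every "d".
So "iddthw" becomes "ithw".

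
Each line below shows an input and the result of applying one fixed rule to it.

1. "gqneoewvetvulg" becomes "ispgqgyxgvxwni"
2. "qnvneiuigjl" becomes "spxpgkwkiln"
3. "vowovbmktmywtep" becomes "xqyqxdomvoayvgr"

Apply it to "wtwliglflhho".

Looking at the pairs, the operation is to shift every letter 2 places forward in the alphabet (wrapping around).
"wtwliglflhho" → "yvynkinhnjjq".

yvynkinhnjjq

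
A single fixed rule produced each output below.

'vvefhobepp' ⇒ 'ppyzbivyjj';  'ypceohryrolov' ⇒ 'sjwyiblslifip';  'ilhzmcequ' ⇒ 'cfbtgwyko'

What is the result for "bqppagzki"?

The pattern: shift every letter 6 places backward in the alphabet (wrapping around).
Applying that to "bqppagzki" gives "vkjjuatec".

vkjjuatec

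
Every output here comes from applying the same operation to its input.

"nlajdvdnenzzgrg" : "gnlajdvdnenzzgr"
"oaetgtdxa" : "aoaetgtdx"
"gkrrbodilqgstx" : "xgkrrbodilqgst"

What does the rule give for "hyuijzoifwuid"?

dhyuijzoifwui

In each case the input is transformed by: move the last character to the front.
On "hyuijzoifwuid" that produces "dhyuijzoifwui".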